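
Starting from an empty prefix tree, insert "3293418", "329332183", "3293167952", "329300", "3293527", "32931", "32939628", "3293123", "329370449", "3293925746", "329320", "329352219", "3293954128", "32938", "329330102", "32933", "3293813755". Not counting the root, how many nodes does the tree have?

59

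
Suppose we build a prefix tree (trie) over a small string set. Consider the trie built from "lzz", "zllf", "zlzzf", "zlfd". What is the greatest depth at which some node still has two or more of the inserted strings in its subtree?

2

Look for the deepest trie node that still has at least two words in its subtree.
"zlfd" and "zllf" agree on "zl" (2 characters) before diverging; nothing deeper is shared.
Longest shared-prefix length: 2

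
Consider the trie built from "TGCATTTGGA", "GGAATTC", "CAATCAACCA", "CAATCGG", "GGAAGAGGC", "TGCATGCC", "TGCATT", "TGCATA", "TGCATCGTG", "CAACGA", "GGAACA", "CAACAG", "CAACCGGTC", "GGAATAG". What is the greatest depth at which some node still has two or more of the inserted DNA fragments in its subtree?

6

Equivalently: take the maximum, over all pairs, of their longest common prefix length.
e.g. "TGCATT" and "TGCATTTGGA" share the prefix "TGCATT" of length 6; no pair shares a longer one.
Longest shared-prefix length: 6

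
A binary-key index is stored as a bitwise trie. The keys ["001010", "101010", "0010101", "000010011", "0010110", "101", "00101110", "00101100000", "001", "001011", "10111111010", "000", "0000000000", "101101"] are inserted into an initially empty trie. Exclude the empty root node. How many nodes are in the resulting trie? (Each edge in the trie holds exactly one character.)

Trace insertions, counting only characters that open a new branch:
  "001010" → 6 new (0, 0, 1, 0, 1, 0)
  "101010" → 6 new (1, 0, 1, 0, 1, 0)
  "0010101" → prefix "001010" already present; 1 new (1)
  "000010011" → prefix "00" already present; 7 new (0, 0, 1, 0, 0, 1, 1)
  "0010110" → prefix "00101" already present; 2 new (1, 0)
  "101" → prefix "101" already present; 0 new (none)
  "00101110" → prefix "001011" already present; 2 new (1, 0)
  "00101100000" → prefix "0010110" already present; 4 new (0, 0, 0, 0)
  "001" → prefix "001" already present; 0 new (none)
  "001011" → prefix "001011" already present; 0 new (none)
  "10111111010" → prefix "101" already present; 8 new (1, 1, 1, 1, 1, 0, 1, 0)
  "000" → prefix "000" already present; 0 new (none)
  "0000000000" → prefix "0000" already present; 6 new (0, 0, 0, 0, 0, 0)
  "101101" → prefix "1011" already present; 2 new (0, 1)
Total nodes = 6 + 6 + 1 + 7 + 2 + 0 + 2 + 4 + 0 + 0 + 8 + 0 + 6 + 2 = 44

44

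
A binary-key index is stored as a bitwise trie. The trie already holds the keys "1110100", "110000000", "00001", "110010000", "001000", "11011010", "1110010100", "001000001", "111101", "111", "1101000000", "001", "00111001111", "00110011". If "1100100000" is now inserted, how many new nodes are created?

Walking "1100100000" from the root, the first 9 characters ("110010000") follow existing edges; "0" is the first miss.
New nodes needed: |"1100100000"| − 9 = 10 − 9 = 1.

1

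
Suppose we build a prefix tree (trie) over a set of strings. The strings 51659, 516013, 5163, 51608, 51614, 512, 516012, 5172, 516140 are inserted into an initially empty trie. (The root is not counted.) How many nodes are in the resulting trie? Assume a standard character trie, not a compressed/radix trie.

17

Trie structure (* marks end of a word):
(root)
└─ 5
   └─ 1
      ├─ 2 *
      ├─ 6
      │  ├─ 0
      │  │  ├─ 1
      │  │  │  ├─ 2 *
      │  │  │  └─ 3 *
      │  │  └─ 8 *
      │  ├─ 1
      │  │  └─ 4 *
      │  │     └─ 0 *
      │  ├─ 3 *
      │  └─ 5
      │     └─ 9 *
      └─ 7
         └─ 2 *
Counting every labelled node above: 17.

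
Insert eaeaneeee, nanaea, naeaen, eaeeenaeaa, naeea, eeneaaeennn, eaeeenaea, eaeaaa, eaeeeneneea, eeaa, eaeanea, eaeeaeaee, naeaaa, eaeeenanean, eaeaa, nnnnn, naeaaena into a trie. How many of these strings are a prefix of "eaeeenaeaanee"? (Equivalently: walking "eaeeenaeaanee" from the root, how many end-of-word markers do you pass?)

2

Check each prefix of "eaeeenaeaanee" against the stored set — each match is an end-marker on the path.
Prefixes of the query that are stored words: "eaeeenaea", "eaeeenaeaa"
Count: 2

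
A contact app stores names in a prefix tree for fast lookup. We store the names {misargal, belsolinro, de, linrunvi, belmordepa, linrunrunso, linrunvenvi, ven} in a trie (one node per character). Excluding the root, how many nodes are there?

Count nodes per top-level branch (shared prefixes stored once):
  'b'-branch (belmordepa, belsolinro): 17 nodes
  'd'-branch (de): 2 nodes
  'l'-branch (linrunrunso, linrunvenvi, linrunvi): 17 nodes
  'm'-branch (misargal): 8 nodes
  'v'-branch (ven): 3 nodes
Sum: 47

47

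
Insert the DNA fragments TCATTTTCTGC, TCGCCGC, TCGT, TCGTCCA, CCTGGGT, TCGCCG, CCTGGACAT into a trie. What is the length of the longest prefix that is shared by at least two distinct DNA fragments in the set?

The deepest shared node is where two words last agree before diverging.
"TCGCCG" and "TCGCCGC" agree on "TCGCCG" (6 characters) before diverging; nothing deeper is shared.
Longest shared-prefix length: 6

6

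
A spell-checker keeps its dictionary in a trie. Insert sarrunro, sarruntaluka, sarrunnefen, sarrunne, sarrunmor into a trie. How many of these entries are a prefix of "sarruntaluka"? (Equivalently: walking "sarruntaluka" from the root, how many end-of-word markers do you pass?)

Traverse "sarruntaluka" character by character; count nodes along the way that are marked as word ends.
Prefixes of the query that are stored words: "sarruntaluka"
Count: 1

1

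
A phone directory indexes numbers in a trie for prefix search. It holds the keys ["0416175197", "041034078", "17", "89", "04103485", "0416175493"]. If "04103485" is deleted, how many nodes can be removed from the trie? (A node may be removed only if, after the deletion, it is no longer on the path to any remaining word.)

2

A node on "04103485"'s path can go only if nothing else ends at it or branches off below it.
The suffix "85" (2 nodes) is used only by "04103485"; the node for "041034" still has the child "0", so pruning stops there.
Nodes removed: 2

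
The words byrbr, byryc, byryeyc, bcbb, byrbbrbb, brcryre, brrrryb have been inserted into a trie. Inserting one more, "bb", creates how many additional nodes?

1

Walking "bb" from the root, the first 1 characters ("b") follow existing edges; "b" is the first miss.
Each of the 1 remaining characters creates one node.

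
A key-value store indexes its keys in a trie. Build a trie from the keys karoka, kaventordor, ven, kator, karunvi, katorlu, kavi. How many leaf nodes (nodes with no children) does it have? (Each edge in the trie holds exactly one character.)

A leaf is a node with no children — equivalently, the end of a word that is not a proper prefix of any other stored word.
Those words: "karoka", "karunvi", "katorlu", "kaventordor", "kavi", "ven"
Leaf count: 6

6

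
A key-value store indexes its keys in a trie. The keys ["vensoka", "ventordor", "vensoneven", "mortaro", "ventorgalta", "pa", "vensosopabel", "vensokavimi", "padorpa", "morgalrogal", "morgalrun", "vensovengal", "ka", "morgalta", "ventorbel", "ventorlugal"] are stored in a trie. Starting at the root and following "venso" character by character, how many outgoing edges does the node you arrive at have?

4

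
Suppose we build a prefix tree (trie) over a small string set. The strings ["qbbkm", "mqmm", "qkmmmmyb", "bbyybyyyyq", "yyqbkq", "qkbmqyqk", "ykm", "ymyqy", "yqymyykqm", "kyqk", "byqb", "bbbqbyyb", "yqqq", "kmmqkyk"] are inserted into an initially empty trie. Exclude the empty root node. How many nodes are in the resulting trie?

Trace insertions, counting only characters that open a new branch:
  "qbbkm" → 5 new (q, b, b, k, m)
  "mqmm" → 4 new (m, q, m, m)
  "qkmmmmyb" → prefix "q" already present; 7 new (k, m, m, m, m, y, b)
  "bbyybyyyyq" → 10 new (b, b, y, y, b, y, y, y, y, q)
  "yyqbkq" → 6 new (y, y, q, b, k, q)
  "qkbmqyqk" → prefix "qk" already present; 6 new (b, m, q, y, q, k)
  "ykm" → prefix "y" already present; 2 new (k, m)
  "ymyqy" → prefix "y" already present; 4 new (m, y, q, y)
  "yqymyykqm" → prefix "y" already present; 8 new (q, y, m, y, y, k, q, m)
  "kyqk" → 4 new (k, y, q, k)
  "byqb" → prefix "b" already present; 3 new (y, q, b)
  "bbbqbyyb" → prefix "bb" already present; 6 new (b, q, b, y, y, b)
  "yqqq" → prefix "yq" already present; 2 new (q, q)
  "kmmqkyk" → prefix "k" already present; 6 new (m, m, q, k, y, k)
Total nodes = 5 + 4 + 7 + 10 + 6 + 6 + 2 + 4 + 8 + 4 + 3 + 6 + 2 + 6 = 73

73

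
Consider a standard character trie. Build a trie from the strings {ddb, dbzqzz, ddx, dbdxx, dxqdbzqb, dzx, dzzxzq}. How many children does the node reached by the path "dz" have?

2

Follow the path "dz" to its node, then look at its outgoing edges.
Distinct next characters after "dz": x, z.
That node has 2 child edges.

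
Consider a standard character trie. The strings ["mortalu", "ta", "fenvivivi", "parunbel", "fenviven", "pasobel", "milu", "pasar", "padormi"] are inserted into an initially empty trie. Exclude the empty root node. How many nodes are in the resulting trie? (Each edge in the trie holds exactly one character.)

Count nodes per top-level branch (shared prefixes stored once):
  'f'-branch (fenviven, fenvivivi): 11 nodes
  'm'-branch (milu, mortalu): 10 nodes
  'p'-branch (padormi, parunbel, pasar, pasobel): 20 nodes
  't'-branch (ta): 2 nodes
Sum: 43

43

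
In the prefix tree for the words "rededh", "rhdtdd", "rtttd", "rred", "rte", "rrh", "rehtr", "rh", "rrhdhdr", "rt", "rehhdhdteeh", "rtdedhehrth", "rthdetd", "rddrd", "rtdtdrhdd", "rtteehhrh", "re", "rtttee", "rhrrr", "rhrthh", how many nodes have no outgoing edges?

Leaves are exactly the stored words that no other stored word extends.
Those words: "rddrd", "rededh", "rehhdhdteeh", "rehtr", "rhdtdd", "rhrrr", "rhrthh", "rred", "rrhdhdr", "rtdedhehrth", "rtdtdrhdd", "rte", "rthdetd", "rtteehhrh", "rtttd", "rtttee"
Leaf count: 16

16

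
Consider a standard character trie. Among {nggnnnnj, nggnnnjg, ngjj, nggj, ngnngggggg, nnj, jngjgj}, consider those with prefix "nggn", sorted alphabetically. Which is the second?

nggnnnnj

Filter for "nggn…" and sort: "nggnnnjg", "nggnnnnj"
The 2nd is nggnnnnj.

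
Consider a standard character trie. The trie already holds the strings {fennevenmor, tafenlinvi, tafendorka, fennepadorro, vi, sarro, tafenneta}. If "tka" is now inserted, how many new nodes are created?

"t" is already a path in the trie; the remaining "ka" must be added.
New nodes needed: |"tka"| − 1 = 3 − 1 = 2.

2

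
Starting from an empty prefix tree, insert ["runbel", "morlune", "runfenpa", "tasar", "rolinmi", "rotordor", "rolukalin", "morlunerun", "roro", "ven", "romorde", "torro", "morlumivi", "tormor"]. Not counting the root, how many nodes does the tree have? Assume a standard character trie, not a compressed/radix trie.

65

Trace insertions, counting only characters that open a new branch:
  "runbel" → 6 new (r, u, n, b, e, l)
  "morlune" → 7 new (m, o, r, l, u, n, e)
  "runfenpa" → prefix "run" already present; 5 new (f, e, n, p, a)
  "tasar" → 5 new (t, a, s, a, r)
  "rolinmi" → prefix "r" already present; 6 new (o, l, i, n, m, i)
  "rotordor" → prefix "ro" already present; 6 new (t, o, r, d, o, r)
  "rolukalin" → prefix "rol" already present; 6 new (u, k, a, l, i, n)
  "morlunerun" → prefix "morlune" already present; 3 new (r, u, n)
  "roro" → prefix "ro" already present; 2 new (r, o)
  "ven" → 3 new (v, e, n)
  "romorde" → prefix "ro" already present; 5 new (m, o, r, d, e)
  "torro" → prefix "t" already present; 4 new (o, r, r, o)
  "morlumivi" → prefix "morlu" already present; 4 new (m, i, v, i)
  "tormor" → prefix "tor" already present; 3 new (m, o, r)
Total nodes = 6 + 7 + 5 + 5 + 6 + 6 + 6 + 3 + 2 + 3 + 5 + 4 + 4 + 3 = 65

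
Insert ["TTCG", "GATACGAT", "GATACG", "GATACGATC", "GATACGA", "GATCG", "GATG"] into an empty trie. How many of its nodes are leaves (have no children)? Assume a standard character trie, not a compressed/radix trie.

4

Leaves are exactly the stored words that no other stored word extends.
Those words: "GATACGATC", "GATCG", "GATG", "TTCG"
Leaf count: 4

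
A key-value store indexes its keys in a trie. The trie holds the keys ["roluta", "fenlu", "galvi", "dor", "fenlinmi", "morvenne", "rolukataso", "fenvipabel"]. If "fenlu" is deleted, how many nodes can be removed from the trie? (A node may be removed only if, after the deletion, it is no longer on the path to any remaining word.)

1

Walk "fenlu" from the leaf back toward the root, removing each node that no remaining word uses.
The suffix "u" (1 node) is used only by "fenlu"; the node for "fenl" still has the child "i", so pruning stops there.
Nodes removed: 1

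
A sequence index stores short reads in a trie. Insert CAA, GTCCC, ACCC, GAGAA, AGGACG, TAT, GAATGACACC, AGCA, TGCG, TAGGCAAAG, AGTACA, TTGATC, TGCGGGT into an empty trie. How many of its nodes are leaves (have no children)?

12

Leaves are exactly the stored words that no other stored word extends.
Those words: "ACCC", "AGCA", "AGGACG", "AGTACA", "CAA", "GAATGACACC", "GAGAA", "GTCCC", "TAGGCAAAG", "TAT", "TGCGGGT", "TTGATC"
Leaf count: 12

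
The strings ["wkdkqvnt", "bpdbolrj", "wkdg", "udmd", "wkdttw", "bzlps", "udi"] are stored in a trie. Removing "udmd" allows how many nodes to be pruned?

A node on "udmd"'s path can go only if nothing else ends at it or branches off below it.
The suffix "md" (2 nodes) is used only by "udmd"; the node for "ud" still has the child "i", so pruning stops there.
Nodes removed: 2

2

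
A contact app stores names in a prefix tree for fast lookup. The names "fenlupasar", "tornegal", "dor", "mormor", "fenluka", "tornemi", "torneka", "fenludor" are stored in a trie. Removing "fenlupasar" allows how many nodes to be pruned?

A node on "fenlupasar"'s path can go only if nothing else ends at it or branches off below it.
The suffix "pasar" (5 nodes) is used only by "fenlupasar"; the node for "fenlu" still has the child "k", so pruning stops there.
Nodes removed: 5

5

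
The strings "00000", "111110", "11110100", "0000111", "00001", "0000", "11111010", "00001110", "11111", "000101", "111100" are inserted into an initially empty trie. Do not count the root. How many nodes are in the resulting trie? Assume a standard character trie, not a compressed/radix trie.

For each word, the new-node count is its length minus the longest prefix already in the trie:
  "00000" → 5 new (0, 0, 0, 0, 0)
  "111110" → 6 new (1, 1, 1, 1, 1, 0)
  "11110100" → prefix "1111" already present; 4 new (0, 1, 0, 0)
  "0000111" → prefix "0000" already present; 3 new (1, 1, 1)
  "00001" → prefix "00001" already present; 0 new (none)
  "0000" → prefix "0000" already present; 0 new (none)
  "11111010" → prefix "111110" already present; 2 new (1, 0)
  "00001110" → prefix "0000111" already present; 1 new (0)
  "11111" → prefix "11111" already present; 0 new (none)
  "000101" → prefix "000" already present; 3 new (1, 0, 1)
  "111100" → prefix "11110" already present; 1 new (0)
Total nodes = 5 + 6 + 4 + 3 + 0 + 0 + 2 + 1 + 0 + 3 + 1 = 25

25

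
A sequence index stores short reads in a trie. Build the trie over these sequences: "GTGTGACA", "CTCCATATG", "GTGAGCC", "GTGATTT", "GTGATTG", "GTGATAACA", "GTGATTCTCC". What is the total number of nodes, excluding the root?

33

Trie structure (* marks end of a word):
(root)
├─ C
│  └─ T
│     └─ C
│        └─ C
│           └─ A
│              └─ T
│                 └─ A
│                    └─ T
│                       └─ G *
└─ G
   └─ T
      └─ G
         ├─ A
         │  ├─ G
         │  │  └─ C
         │  │     └─ C *
         │  └─ T
         │     ├─ A
         │     │  └─ A
         │     │     └─ C
         │     │        └─ A *
         │     └─ T
         │        ├─ C
         │        │  └─ T
         │        │     └─ C
         │        │        └─ C *
         │        ├─ G *
         │        └─ T *
         └─ T
            └─ G
               └─ A
                  └─ C
                     └─ A *
Counting every labelled node above: 33.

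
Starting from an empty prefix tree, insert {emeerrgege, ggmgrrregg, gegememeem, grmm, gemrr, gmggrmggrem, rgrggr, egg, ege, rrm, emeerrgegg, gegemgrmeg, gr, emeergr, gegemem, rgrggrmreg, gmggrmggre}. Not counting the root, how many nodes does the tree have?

Insert word by word; a character creates a node only if that edge doesn't already exist:
  "emeerrgege" → 10 new (e, m, e, e, r, r, g, e, g, e)
  "ggmgrrregg" → 10 new (g, g, m, g, r, r, r, e, g, g)
  "gegememeem" → prefix "g" already present; 9 new (e, g, e, m, e, m, e, e, m)
  "grmm" → prefix "g" already present; 3 new (r, m, m)
  "gemrr" → prefix "ge" already present; 3 new (m, r, r)
  "gmggrmggrem" → prefix "g" already present; 10 new (m, g, g, r, m, g, g, r, e, m)
  "rgrggr" → 6 new (r, g, r, g, g, r)
  "egg" → prefix "e" already present; 2 new (g, g)
  "ege" → prefix "eg" already present; 1 new (e)
  "rrm" → prefix "r" already present; 2 new (r, m)
  "emeerrgegg" → prefix "emeerrgeg" already present; 1 new (g)
  "gegemgrmeg" → prefix "gegem" already present; 5 new (g, r, m, e, g)
  "gr" → prefix "gr" already present; 0 new (none)
  "emeergr" → prefix "emeer" already present; 2 new (g, r)
  "gegemem" → prefix "gegemem" already present; 0 new (none)
  "rgrggrmreg" → prefix "rgrggr" already present; 4 new (m, r, e, g)
  "gmggrmggre" → prefix "gmggrmggre" already present; 0 new (none)
Total nodes = 10 + 10 + 9 + 3 + 3 + 10 + 6 + 2 + 1 + 2 + 1 + 5 + 0 + 2 + 0 + 4 + 0 = 68

68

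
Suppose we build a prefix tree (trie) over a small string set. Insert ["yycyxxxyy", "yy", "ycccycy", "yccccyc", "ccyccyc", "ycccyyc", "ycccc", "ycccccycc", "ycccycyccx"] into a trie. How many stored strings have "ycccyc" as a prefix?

2

Walk to "ycccyc"; the words in its subtree are exactly those with that prefix.
Words under "ycccyc": ycccycy, ycccycyccx
Count: 2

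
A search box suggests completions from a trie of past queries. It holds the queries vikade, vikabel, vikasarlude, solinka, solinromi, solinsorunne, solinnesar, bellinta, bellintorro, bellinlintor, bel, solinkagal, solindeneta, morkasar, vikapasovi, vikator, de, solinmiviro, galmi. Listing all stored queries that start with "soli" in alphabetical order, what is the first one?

solindeneta

DFS of the "soli" subtree visits, in order: "solindeneta", "solinka", "solinkagal", "solinmiviro", "solinnesar", "solinromi", "solinsorunne"
Position 1: solindeneta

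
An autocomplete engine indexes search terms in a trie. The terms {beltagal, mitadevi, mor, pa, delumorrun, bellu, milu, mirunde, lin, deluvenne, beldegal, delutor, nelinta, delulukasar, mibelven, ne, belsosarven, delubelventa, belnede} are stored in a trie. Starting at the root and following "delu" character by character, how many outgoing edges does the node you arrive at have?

Walk "delu" from the root, arriving at one node.
Distinct next characters after "delu": b, l, m, t, v.
That node has 5 child edges.

5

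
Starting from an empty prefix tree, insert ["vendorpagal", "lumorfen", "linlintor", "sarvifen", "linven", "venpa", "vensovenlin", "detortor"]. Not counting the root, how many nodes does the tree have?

Insert word by word; a character creates a node only if that edge doesn't already exist:
  "vendorpagal" → 11 new (v, e, n, d, o, r, p, a, g, a, l)
  "lumorfen" → 8 new (l, u, m, o, r, f, e, n)
  "linlintor" → prefix "l" already present; 8 new (i, n, l, i, n, t, o, r)
  "sarvifen" → 8 new (s, a, r, v, i, f, e, n)
  "linven" → prefix "lin" already present; 3 new (v, e, n)
  "venpa" → prefix "ven" already present; 2 new (p, a)
  "vensovenlin" → prefix "ven" already present; 8 new (s, o, v, e, n, l, i, n)
  "detortor" → 8 new (d, e, t, o, r, t, o, r)
Total nodes = 11 + 8 + 8 + 8 + 3 + 2 + 8 + 8 = 56

56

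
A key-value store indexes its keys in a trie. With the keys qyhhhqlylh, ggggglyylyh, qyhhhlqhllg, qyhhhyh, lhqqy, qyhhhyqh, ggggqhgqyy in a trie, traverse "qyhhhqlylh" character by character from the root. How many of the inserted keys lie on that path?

Traverse "qyhhhqlylh" character by character; count nodes along the way that are marked as word ends.
Prefixes of the query that are stored words: "qyhhhqlylh"
Count: 1

1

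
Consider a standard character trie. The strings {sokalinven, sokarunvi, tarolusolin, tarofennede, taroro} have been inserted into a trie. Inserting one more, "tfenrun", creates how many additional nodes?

Walking "tfenrun" from the root, the first 1 characters ("t") follow existing edges; "f" is the first miss.
So 7 − 1 = 6 new nodes.

6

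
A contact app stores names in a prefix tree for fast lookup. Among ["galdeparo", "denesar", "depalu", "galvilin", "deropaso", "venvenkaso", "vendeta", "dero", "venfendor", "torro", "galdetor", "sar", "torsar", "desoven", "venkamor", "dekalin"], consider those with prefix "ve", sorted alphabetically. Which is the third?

venkamor

Filter for "ve…" and sort: "vendeta", "venfendor", "venkamor", "venvenkaso"
Position 3: venkamor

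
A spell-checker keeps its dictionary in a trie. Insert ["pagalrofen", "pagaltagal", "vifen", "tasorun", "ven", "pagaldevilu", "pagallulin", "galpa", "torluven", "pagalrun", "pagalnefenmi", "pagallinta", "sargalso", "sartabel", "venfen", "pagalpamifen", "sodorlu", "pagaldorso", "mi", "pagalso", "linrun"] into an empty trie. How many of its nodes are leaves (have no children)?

Leaves are exactly the stored words that no other stored word extends.
Those words: "galpa", "linrun", "mi", "pagaldevilu", "pagaldorso", "pagallinta", "pagallulin", "pagalnefenmi", "pagalpamifen", "pagalrofen", "pagalrun", "pagalso", "pagaltagal", "sargalso", "sartabel", "sodorlu", "tasorun", "torluven", "venfen", "vifen"
Leaf count: 20

20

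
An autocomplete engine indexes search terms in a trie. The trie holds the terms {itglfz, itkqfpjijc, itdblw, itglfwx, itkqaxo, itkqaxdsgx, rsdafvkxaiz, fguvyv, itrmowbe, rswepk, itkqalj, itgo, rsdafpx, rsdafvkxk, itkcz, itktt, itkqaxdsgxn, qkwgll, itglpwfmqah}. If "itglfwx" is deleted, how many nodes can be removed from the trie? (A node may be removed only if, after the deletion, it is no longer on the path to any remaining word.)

2

After clearing the end-marker at "itglfwx", prune upward until reaching a node still needed by another word.
The suffix "wx" (2 nodes) is used only by "itglfwx"; the node for "itglf" still has the child "z", so pruning stops there.
Nodes removed: 2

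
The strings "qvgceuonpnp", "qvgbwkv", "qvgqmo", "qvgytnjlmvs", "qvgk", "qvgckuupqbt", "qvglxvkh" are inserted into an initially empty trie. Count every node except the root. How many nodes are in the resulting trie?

For each word, the new-node count is its length minus the longest prefix already in the trie:
  "qvgceuonpnp" → 11 new (q, v, g, c, e, u, o, n, p, n, p)
  "qvgbwkv" → prefix "qvg" already present; 4 new (b, w, k, v)
  "qvgqmo" → prefix "qvg" already present; 3 new (q, m, o)
  "qvgytnjlmvs" → prefix "qvg" already present; 8 new (y, t, n, j, l, m, v, s)
  "qvgk" → prefix "qvg" already present; 1 new (k)
  "qvgckuupqbt" → prefix "qvgc" already present; 7 new (k, u, u, p, q, b, t)
  "qvglxvkh" → prefix "qvg" already present; 5 new (l, x, v, k, h)
Total nodes = 11 + 4 + 3 + 8 + 1 + 7 + 5 = 39

39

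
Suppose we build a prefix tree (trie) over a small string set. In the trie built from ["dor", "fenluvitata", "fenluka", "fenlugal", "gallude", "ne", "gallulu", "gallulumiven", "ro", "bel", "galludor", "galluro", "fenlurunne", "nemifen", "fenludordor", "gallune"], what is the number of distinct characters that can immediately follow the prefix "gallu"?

4

Walk "gallu" from the root, arriving at one node.
Characters that immediately follow "gallu" among the stored strings: {d, l, n, r}.
That node has 4 child edges.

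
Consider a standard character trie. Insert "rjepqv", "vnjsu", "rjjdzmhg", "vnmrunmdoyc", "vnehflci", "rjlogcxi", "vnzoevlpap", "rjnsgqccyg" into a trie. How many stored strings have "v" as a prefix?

Traverse to the node for "v", then collect every word in that subtree.
Words under "v": vnehflci, vnjsu, vnmrunmdoyc, vnzoevlpap
Count: 4

4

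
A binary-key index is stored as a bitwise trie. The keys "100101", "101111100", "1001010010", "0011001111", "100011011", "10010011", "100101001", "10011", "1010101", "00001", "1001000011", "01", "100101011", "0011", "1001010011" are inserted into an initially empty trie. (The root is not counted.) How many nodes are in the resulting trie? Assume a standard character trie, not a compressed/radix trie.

For each word, the new-node count is its length minus the longest prefix already in the trie:
  "100101" → 6 new (1, 0, 0, 1, 0, 1)
  "101111100" → prefix "10" already present; 7 new (1, 1, 1, 1, 1, 0, 0)
  "1001010010" → prefix "100101" already present; 4 new (0, 0, 1, 0)
  "0011001111" → 10 new (0, 0, 1, 1, 0, 0, 1, 1, 1, 1)
  "100011011" → prefix "100" already present; 6 new (0, 1, 1, 0, 1, 1)
  "10010011" → prefix "10010" already present; 3 new (0, 1, 1)
  "100101001" → prefix "100101001" already present; 0 new (none)
  "10011" → prefix "1001" already present; 1 new (1)
  "1010101" → prefix "101" already present; 4 new (0, 1, 0, 1)
  "00001" → prefix "00" already present; 3 new (0, 0, 1)
  "1001000011" → prefix "100100" already present; 4 new (0, 0, 1, 1)
  "01" → prefix "0" already present; 1 new (1)
  "100101011" → prefix "1001010" already present; 2 new (1, 1)
  "0011" → prefix "0011" already present; 0 new (none)
  "1001010011" → prefix "100101001" already present; 1 new (1)
Total nodes = 6 + 7 + 4 + 10 + 6 + 3 + 0 + 1 + 4 + 3 + 4 + 1 + 2 + 0 + 1 = 52

52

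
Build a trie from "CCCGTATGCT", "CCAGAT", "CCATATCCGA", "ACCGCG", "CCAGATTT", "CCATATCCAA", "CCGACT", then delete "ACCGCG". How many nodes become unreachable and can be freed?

6

Walk "ACCGCG" from the leaf back toward the root, removing each node that no remaining word uses.
No other word shares any prefix with "ACCGCG", so all 6 of its nodes go.
Nodes removed: 6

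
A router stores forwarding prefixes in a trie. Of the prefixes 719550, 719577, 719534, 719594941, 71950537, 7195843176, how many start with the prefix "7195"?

6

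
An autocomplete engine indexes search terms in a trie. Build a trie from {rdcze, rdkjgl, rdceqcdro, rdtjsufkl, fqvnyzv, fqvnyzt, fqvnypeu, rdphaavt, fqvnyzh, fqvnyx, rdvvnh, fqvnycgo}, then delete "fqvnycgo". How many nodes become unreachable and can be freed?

Walk "fqvnycgo" from the leaf back toward the root, removing each node that no remaining word uses.
The suffix "cgo" (3 nodes) is used only by "fqvnycgo"; the node for "fqvny" still has the child "z", so pruning stops there.
Nodes removed: 3

3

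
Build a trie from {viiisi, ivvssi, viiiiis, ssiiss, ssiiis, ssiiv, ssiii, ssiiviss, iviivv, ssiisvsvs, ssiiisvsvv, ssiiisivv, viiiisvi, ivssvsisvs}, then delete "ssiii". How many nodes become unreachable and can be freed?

0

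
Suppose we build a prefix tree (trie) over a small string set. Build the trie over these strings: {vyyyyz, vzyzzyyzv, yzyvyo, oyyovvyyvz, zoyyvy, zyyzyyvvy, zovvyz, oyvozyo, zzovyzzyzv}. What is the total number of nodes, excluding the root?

62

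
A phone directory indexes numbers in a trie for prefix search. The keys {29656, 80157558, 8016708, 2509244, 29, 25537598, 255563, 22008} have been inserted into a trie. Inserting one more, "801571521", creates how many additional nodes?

The longest prefix of "801571521" already in the trie is "80157" (length 5).
New nodes needed: |"801571521"| − 5 = 9 − 5 = 4.

4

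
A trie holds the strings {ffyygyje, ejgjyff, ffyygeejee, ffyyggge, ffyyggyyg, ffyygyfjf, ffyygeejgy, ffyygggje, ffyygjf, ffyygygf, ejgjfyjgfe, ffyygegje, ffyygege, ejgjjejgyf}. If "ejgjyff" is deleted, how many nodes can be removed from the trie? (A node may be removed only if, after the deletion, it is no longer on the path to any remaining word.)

3

A node on "ejgjyff"'s path can go only if nothing else ends at it or branches off below it.
The suffix "yff" (3 nodes) is used only by "ejgjyff"; the node for "ejgj" still has the child "f", so pruning stops there.
Nodes removed: 3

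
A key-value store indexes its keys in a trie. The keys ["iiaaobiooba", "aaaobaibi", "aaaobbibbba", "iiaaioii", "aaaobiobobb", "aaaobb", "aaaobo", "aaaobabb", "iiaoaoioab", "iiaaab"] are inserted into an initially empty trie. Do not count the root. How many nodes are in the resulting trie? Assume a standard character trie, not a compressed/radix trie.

48

Insert word by word; a character creates a node only if that edge doesn't already exist:
  "iiaaobiooba" → 11 new (i, i, a, a, o, b, i, o, o, b, a)
  "aaaobaibi" → 9 new (a, a, a, o, b, a, i, b, i)
  "aaaobbibbba" → prefix "aaaob" already present; 6 new (b, i, b, b, b, a)
  "iiaaioii" → prefix "iiaa" already present; 4 new (i, o, i, i)
  "aaaobiobobb" → prefix "aaaob" already present; 6 new (i, o, b, o, b, b)
  "aaaobb" → prefix "aaaobb" already present; 0 new (none)
  "aaaobo" → prefix "aaaob" already present; 1 new (o)
  "aaaobabb" → prefix "aaaoba" already present; 2 new (b, b)
  "iiaoaoioab" → prefix "iia" already present; 7 new (o, a, o, i, o, a, b)
  "iiaaab" → prefix "iiaa" already present; 2 new (a, b)
Total nodes = 11 + 9 + 6 + 4 + 6 + 0 + 1 + 2 + 7 + 2 = 48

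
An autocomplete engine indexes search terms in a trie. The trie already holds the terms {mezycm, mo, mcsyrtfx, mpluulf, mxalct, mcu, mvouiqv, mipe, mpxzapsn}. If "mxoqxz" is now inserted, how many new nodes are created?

4

"mx" is already a path in the trie; the remaining "oqxz" must be added.
So 6 − 2 = 4 new nodes.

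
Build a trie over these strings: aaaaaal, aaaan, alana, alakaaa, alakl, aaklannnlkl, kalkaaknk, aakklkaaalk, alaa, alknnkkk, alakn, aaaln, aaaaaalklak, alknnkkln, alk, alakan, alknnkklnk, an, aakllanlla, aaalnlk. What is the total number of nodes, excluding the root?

For each word, the new-node count is its length minus the longest prefix already in the trie:
  "aaaaaal" → 7 new (a, a, a, a, a, a, l)
  "aaaan" → prefix "aaaa" already present; 1 new (n)
  "alana" → prefix "a" already present; 4 new (l, a, n, a)
  "alakaaa" → prefix "ala" already present; 4 new (k, a, a, a)
  "alakl" → prefix "alak" already present; 1 new (l)
  "aaklannnlkl" → prefix "aa" already present; 9 new (k, l, a, n, n, n, l, k, l)
  "kalkaaknk" → 9 new (k, a, l, k, a, a, k, n, k)
  "aakklkaaalk" → prefix "aak" already present; 8 new (k, l, k, a, a, a, l, k)
  "alaa" → prefix "ala" already present; 1 new (a)
  "alknnkkk" → prefix "al" already present; 6 new (k, n, n, k, k, k)
  "alakn" → prefix "alak" already present; 1 new (n)
  "aaaln" → prefix "aaa" already present; 2 new (l, n)
  "aaaaaalklak" → prefix "aaaaaal" already present; 4 new (k, l, a, k)
  "alknnkkln" → prefix "alknnkk" already present; 2 new (l, n)
  "alk" → prefix "alk" already present; 0 new (none)
  "alakan" → prefix "alaka" already present; 1 new (n)
  "alknnkklnk" → prefix "alknnkkln" already present; 1 new (k)
  "an" → prefix "a" already present; 1 new (n)
  "aakllanlla" → prefix "aakl" already present; 6 new (l, a, n, l, l, a)
  "aaalnlk" → prefix "aaaln" already present; 2 new (l, k)
Total nodes = 7 + 1 + 4 + 4 + 1 + 9 + 9 + 8 + 1 + 6 + 1 + 2 + 4 + 2 + 0 + 1 + 1 + 1 + 6 + 2 = 70

70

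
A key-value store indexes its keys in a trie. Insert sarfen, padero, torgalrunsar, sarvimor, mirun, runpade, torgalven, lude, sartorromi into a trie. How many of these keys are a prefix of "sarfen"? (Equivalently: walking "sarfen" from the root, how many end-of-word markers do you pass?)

Walk "sarfen" from the root; an end-of-word marker is hit whenever a stored word is a prefix of "sarfen".
Prefixes of the query that are stored words: "sarfen"
Count: 1

1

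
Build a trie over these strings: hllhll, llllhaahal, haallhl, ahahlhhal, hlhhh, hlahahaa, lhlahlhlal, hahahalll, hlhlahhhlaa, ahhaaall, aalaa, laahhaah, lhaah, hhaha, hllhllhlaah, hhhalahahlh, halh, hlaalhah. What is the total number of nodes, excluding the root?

Count nodes per top-level branch (shared prefixes stored once):
  'a'-branch (aalaa, ahahlhhal, ahhaaall): 19 nodes
  'h'-branch (haallhl, hahahalll, halh, hhaha, hhhalahahlh, hlaalhah, hlahahaa, hlhhh, hlhlahhhlaa, hllhll, hllhllhlaah): 61 nodes
  'l'-branch (laahhaah, lhaah, lhlahlhlal, llllhaahal): 29 nodes
Sum: 109

109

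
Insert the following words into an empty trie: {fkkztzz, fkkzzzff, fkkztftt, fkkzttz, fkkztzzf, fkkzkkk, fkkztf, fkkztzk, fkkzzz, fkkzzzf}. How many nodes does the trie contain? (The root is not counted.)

Insert word by word; a character creates a node only if that edge doesn't already exist:
  "fkkztzz" → 7 new (f, k, k, z, t, z, z)
  "fkkzzzff" → prefix "fkkz" already present; 4 new (z, z, f, f)
  "fkkztftt" → prefix "fkkzt" already present; 3 new (f, t, t)
  "fkkzttz" → prefix "fkkzt" already present; 2 new (t, z)
  "fkkztzzf" → prefix "fkkztzz" already present; 1 new (f)
  "fkkzkkk" → prefix "fkkz" already present; 3 new (k, k, k)
  "fkkztf" → prefix "fkkztf" already present; 0 new (none)
  "fkkztzk" → prefix "fkkztz" already present; 1 new (k)
  "fkkzzz" → prefix "fkkzzz" already present; 0 new (none)
  "fkkzzzf" → prefix "fkkzzzf" already present; 0 new (none)
Total nodes = 7 + 4 + 3 + 2 + 1 + 3 + 0 + 1 + 0 + 0 = 21

21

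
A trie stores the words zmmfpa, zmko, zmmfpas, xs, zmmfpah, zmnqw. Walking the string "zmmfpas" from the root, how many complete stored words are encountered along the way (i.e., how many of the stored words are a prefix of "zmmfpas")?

2

Check each prefix of "zmmfpas" against the stored set — each match is an end-marker on the path.
Prefixes of the query that are stored words: "zmmfpa", "zmmfpas"
Count: 2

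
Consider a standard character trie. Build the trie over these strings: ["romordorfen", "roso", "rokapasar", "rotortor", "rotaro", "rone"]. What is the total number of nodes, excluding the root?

31

Count nodes per top-level branch (shared prefixes stored once):
  'r'-branch (rokapasar, romordorfen, rone, roso, rotaro, rotortor): 31 nodes
Sum: 31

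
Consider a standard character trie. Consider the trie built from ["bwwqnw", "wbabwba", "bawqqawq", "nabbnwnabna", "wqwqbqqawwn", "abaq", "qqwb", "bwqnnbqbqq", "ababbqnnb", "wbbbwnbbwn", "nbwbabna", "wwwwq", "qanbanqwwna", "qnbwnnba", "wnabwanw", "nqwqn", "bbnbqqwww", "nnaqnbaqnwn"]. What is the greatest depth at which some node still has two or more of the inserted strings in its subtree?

3

The deepest shared node is where two words last agree before diverging.
"ababbqnnb" and "abaq" agree on "aba" (3 characters) before diverging; nothing deeper is shared.
Longest shared-prefix length: 3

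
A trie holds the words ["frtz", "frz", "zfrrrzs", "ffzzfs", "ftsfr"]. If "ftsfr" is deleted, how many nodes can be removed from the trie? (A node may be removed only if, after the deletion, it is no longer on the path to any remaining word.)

4

A node on "ftsfr"'s path can go only if nothing else ends at it or branches off below it.
The suffix "tsfr" (4 nodes) is used only by "ftsfr"; the node for "f" still has the child "r", so pruning stops there.
Nodes removed: 4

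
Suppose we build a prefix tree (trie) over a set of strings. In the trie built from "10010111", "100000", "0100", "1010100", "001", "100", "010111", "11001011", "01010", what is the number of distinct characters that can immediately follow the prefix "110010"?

Walk "110010" from the root, arriving at one node.
Distinct next characters after "110010": 1.
That node has 1 child edge.

1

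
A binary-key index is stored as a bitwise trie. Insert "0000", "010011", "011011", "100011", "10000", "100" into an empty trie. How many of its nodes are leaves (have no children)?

5

Leaves are exactly the stored words that no other stored word extends.
Those words: "0000", "010011", "011011", "10000", "100011"
Leaf count: 5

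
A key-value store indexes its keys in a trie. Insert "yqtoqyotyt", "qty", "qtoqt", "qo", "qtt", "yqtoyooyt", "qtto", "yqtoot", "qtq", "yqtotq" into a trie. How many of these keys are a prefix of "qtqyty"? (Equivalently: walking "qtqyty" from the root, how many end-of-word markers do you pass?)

Walk "qtqyty" from the root; an end-of-word marker is hit whenever a stored word is a prefix of "qtqyty".
Prefixes of the query that are stored words: "qtq"
Count: 1

1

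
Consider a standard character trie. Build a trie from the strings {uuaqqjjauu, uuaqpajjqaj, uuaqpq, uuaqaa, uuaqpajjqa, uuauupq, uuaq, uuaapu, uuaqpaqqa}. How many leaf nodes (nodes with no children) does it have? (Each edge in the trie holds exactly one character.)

A leaf is a node with no children — equivalently, the end of a word that is not a proper prefix of any other stored word.
Those words: "uuaapu", "uuaqaa", "uuaqpajjqaj", "uuaqpaqqa", "uuaqpq", "uuaqqjjauu", "uuauupq"
Leaf count: 7

7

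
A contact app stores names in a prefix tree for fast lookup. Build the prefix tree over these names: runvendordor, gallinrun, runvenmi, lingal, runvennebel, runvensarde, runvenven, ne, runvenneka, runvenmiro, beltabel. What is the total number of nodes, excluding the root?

Count nodes per top-level branch (shared prefixes stored once):
  'b'-branch (beltabel): 8 nodes
  'g'-branch (gallinrun): 9 nodes
  'l'-branch (lingal): 6 nodes
  'n'-branch (ne): 2 nodes
  'r'-branch (runvendordor, runvenmi, runvenmiro, runvennebel, runvenneka, runvensarde, runvenven): 31 nodes
Sum: 56

56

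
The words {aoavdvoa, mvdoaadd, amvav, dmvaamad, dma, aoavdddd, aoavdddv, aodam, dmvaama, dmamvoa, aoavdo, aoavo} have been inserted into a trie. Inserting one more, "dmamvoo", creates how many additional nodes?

The longest prefix of "dmamvoo" already in the trie is "dmamvo" (length 6).
So 7 − 6 = 1 new nodes.

1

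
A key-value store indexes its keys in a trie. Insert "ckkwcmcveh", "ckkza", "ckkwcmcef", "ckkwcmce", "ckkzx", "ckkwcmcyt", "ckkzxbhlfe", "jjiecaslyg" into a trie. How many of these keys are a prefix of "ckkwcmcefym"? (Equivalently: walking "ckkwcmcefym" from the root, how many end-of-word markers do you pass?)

Traverse "ckkwcmcefym" character by character; count nodes along the way that are marked as word ends.
Prefixes of the query that are stored words: "ckkwcmce", "ckkwcmcef"
Count: 2

2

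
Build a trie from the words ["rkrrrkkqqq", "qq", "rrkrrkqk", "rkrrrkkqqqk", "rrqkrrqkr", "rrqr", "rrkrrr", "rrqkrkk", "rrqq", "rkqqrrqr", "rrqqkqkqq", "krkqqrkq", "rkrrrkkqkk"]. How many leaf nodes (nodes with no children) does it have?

11

A leaf is a node with no children — equivalently, the end of a word that is not a proper prefix of any other stored word.
Those words: "krkqqrkq", "qq", "rkqqrrqr", "rkrrrkkqkk", "rkrrrkkqqqk", "rrkrrkqk", "rrkrrr", "rrqkrkk", "rrqkrrqkr", "rrqqkqkqq", "rrqr"
Leaf count: 11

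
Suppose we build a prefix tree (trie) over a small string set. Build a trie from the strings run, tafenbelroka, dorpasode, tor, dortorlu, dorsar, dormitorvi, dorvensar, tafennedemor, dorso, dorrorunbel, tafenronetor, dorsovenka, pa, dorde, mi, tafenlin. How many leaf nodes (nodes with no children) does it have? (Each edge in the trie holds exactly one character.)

A leaf is a node with no children — equivalently, the end of a word that is not a proper prefix of any other stored word.
Those words: "dorde", "dormitorvi", "dorpasode", "dorrorunbel", "dorsar", "dorsovenka", "dortorlu", "dorvensar", "mi", "pa", "run", "tafenbelroka", "tafenlin", "tafennedemor", "tafenronetor", "tor"
Leaf count: 16

16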